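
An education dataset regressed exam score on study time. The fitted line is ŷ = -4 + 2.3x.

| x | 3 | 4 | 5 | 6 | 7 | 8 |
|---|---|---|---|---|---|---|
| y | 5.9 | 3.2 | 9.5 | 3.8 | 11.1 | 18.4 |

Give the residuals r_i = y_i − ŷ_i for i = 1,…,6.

x=3: ŷ = -4 + 2.3·3 = 2.9; r = 5.9 − 2.9 = 3
x=4: ŷ = -4 + 2.3·4 = 5.2; r = 3.2 − 5.2 = -2
x=5: ŷ = -4 + 2.3·5 = 7.5; r = 9.5 − 7.5 = 2
x=6: ŷ = -4 + 2.3·6 = 9.8; r = 3.8 − 9.8 = -6
x=7: ŷ = -4 + 2.3·7 = 12.1; r = 11.1 − 12.1 = -1
x=8: ŷ = -4 + 2.3·8 = 14.4; r = 18.4 − 14.4 = 4

3, -2, 2, -6, -1, 4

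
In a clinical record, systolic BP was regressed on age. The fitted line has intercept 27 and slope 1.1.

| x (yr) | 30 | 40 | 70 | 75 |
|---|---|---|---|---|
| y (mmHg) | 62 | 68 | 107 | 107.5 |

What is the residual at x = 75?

ŷ = 27 + 1.1·75 = 109.5
e = 107.5 − 109.5 = -2

e = -2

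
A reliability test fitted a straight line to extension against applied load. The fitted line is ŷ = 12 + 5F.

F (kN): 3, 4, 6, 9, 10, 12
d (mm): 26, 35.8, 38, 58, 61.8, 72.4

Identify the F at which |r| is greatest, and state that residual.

F=3: ŷ = 12 + 5·3 = 27; r = 26 − 27 = -1
F=4: ŷ = 12 + 5·4 = 32; r = 35.8 − 32 = 3.8
F=6: ŷ = 12 + 5·6 = 42; r = 38 − 42 = -4
F=9: ŷ = 12 + 5·9 = 57; r = 58 − 57 = 1
F=10: ŷ = 12 + 5·10 = 62; r = 61.8 − 62 = -0.2
F=12: ŷ = 12 + 5·12 = 72; r = 72.4 − 72 = 0.4
Largest |r| is 4 at F = 6, residual -4.

F = 6, r = -4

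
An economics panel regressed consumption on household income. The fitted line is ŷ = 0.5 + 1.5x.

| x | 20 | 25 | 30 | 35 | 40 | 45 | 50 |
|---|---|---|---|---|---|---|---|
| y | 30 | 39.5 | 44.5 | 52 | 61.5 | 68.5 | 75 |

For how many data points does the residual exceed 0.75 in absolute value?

x=20: ŷ = 0.5 + 1.5·20 = 30.5; e = 30 − 30.5 = -0.5
x=25: ŷ = 0.5 + 1.5·25 = 38; e = 39.5 − 38 = 1.5
x=30: ŷ = 0.5 + 1.5·30 = 45.5; e = 44.5 − 45.5 = -1
x=35: ŷ = 0.5 + 1.5·35 = 53; e = 52 − 53 = -1
x=40: ŷ = 0.5 + 1.5·40 = 60.5; e = 61.5 − 60.5 = 1
x=45: ŷ = 0.5 + 1.5·45 = 68; e = 68.5 − 68 = 0.5
x=50: ŷ = 0.5 + 1.5·50 = 75.5; e = 75 − 75.5 = -0.5
|e| > 0.75: x=25 (|e|=1.5), x=30 (|e|=1), x=35 (|e|=1), x=40 (|e|=1) → 4

4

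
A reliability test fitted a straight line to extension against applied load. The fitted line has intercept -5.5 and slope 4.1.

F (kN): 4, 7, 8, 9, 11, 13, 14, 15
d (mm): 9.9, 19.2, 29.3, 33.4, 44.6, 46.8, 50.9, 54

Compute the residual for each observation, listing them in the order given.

F=4: ŷ = -5.5 + 4.1·4 = 10.9; e = 9.9 − 10.9 = -1
F=7: ŷ = -5.5 + 4.1·7 = 23.2; e = 19.2 − 23.2 = -4
F=8: ŷ = -5.5 + 4.1·8 = 27.3; e = 29.3 − 27.3 = 2
F=9: ŷ = -5.5 + 4.1·9 = 31.4; e = 33.4 − 31.4 = 2
F=11: ŷ = -5.5 + 4.1·11 = 39.6; e = 44.6 − 39.6 = 5
F=13: ŷ = -5.5 + 4.1·13 = 47.8; e = 46.8 − 47.8 = -1
F=14: ŷ = -5.5 + 4.1·14 = 51.9; e = 50.9 − 51.9 = -1
F=15: ŷ = -5.5 + 4.1·15 = 56; e = 54 − 56 = -2

-1, -4, 2, 2, 5, -1, -1, -2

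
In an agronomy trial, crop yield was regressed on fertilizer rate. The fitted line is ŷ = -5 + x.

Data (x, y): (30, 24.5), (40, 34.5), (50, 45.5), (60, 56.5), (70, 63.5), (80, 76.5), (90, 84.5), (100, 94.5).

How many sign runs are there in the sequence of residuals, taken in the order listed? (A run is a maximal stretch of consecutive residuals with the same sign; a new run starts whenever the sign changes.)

x=30: ŷ = -5 + 30 = 25; r = 24.5 − 25 = -0.5
x=40: ŷ = -5 + 40 = 35; r = 34.5 − 35 = -0.5
x=50: ŷ = -5 + 50 = 45; r = 45.5 − 45 = 0.5
x=60: ŷ = -5 + 60 = 55; r = 56.5 − 55 = 1.5
x=70: ŷ = -5 + 70 = 65; r = 63.5 − 65 = -1.5
x=80: ŷ = -5 + 80 = 75; r = 76.5 − 75 = 1.5
x=90: ŷ = -5 + 90 = 85; r = 84.5 − 85 = -0.5
x=100: ŷ = -5 + 100 = 95; r = 94.5 − 95 = -0.5
Signs: − − + + − + − −
Runs: −×2, +×2, −×1, +×1, −×2 → 5

5 runs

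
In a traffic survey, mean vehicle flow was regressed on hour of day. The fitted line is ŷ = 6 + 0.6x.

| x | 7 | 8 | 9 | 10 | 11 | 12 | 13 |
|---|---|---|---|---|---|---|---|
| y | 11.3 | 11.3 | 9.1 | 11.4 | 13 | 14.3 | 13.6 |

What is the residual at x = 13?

ŷ = 6 + 0.6·13 = 13.8
e = 13.6 − 13.8 = -0.2

e = -0.2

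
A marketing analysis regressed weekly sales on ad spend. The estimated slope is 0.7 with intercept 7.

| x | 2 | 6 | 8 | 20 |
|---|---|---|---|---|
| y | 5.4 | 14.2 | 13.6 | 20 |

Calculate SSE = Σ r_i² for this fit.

x=2: ŷ = 7 + 0.7·2 = 8.4; r = 5.4 − 8.4 = -3
x=6: ŷ = 7 + 0.7·6 = 11.2; r = 14.2 − 11.2 = 3
x=8: ŷ = 7 + 0.7·8 = 12.6; r = 13.6 − 12.6 = 1
x=20: ŷ = 7 + 0.7·20 = 21; r = 20 − 21 = -1
SSE = 9 + 9 + 1 + 1 = 20

SSE = 20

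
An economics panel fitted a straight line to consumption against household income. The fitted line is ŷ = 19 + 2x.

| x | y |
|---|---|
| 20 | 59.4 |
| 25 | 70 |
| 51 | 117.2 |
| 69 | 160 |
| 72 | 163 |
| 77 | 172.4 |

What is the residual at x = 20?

ŷ = 19 + 2·20 = 59
r = 59.4 − 59 = 0.4

r = 0.4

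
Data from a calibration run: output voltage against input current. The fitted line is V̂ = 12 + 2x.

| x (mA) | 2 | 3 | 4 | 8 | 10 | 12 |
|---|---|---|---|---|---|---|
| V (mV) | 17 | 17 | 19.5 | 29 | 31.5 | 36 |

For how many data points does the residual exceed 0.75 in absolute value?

x=2: V̂ = 12 + 2·2 = 16; r = 17 − 16 = 1
x=3: V̂ = 12 + 2·3 = 18; r = 17 − 18 = -1
x=4: V̂ = 12 + 2·4 = 20; r = 19.5 − 20 = -0.5
x=8: V̂ = 12 + 2·8 = 28; r = 29 − 28 = 1
x=10: V̂ = 12 + 2·10 = 32; r = 31.5 − 32 = -0.5
x=12: V̂ = 12 + 2·12 = 36; r = 36 − 36 = 0
|r| > 0.75: x=2 (|r|=1), x=3 (|r|=1), x=8 (|r|=1) → 3

3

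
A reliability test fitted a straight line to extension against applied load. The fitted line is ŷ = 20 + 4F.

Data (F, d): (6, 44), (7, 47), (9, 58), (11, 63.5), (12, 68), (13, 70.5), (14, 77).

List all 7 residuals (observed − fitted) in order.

F=6: ŷ = 20 + 4·6 = 44; r = 44 − 44 = 0
F=7: ŷ = 20 + 4·7 = 48; r = 47 − 48 = -1
F=9: ŷ = 20 + 4·9 = 56; r = 58 − 56 = 2
F=11: ŷ = 20 + 4·11 = 64; r = 63.5 − 64 = -0.5
F=12: ŷ = 20 + 4·12 = 68; r = 68 − 68 = 0
F=13: ŷ = 20 + 4·13 = 72; r = 70.5 − 72 = -1.5
F=14: ŷ = 20 + 4·14 = 76; r = 77 − 76 = 1

0, -1, 2, -0.5, 0, -1.5, 1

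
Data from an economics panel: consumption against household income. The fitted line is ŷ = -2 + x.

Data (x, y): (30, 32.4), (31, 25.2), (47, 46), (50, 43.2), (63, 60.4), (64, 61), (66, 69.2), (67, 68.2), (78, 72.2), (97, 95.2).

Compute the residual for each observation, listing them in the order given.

x=30: ŷ = -2 + 30 = 28; r = 32.4 − 28 = 4.4
x=31: ŷ = -2 + 31 = 29; r = 25.2 − 29 = -3.8
x=47: ŷ = -2 + 47 = 45; r = 46 − 45 = 1
x=50: ŷ = -2 + 50 = 48; r = 43.2 − 48 = -4.8
x=63: ŷ = -2 + 63 = 61; r = 60.4 − 61 = -0.6
x=64: ŷ = -2 + 64 = 62; r = 61 − 62 = -1
x=66: ŷ = -2 + 66 = 64; r = 69.2 − 64 = 5.2
x=67: ŷ = -2 + 67 = 65; r = 68.2 − 65 = 3.2
x=78: ŷ = -2 + 78 = 76; r = 72.2 − 76 = -3.8
x=97: ŷ = -2 + 97 = 95; r = 95.2 − 95 = 0.2

4.4, -3.8, 1, -4.8, -0.6, -1, 5.2, 3.2, -3.8, 0.2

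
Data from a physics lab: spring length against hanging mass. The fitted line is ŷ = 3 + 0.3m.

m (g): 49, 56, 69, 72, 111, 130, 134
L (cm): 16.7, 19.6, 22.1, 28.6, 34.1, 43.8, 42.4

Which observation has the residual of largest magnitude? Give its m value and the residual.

m = 72, r = 4

m=49: ŷ = 3 + 0.3·49 = 17.7; r = 16.7 − 17.7 = -1
m=56: ŷ = 3 + 0.3·56 = 19.8; r = 19.6 − 19.8 = -0.2
m=69: ŷ = 3 + 0.3·69 = 23.7; r = 22.1 − 23.7 = -1.6
m=72: ŷ = 3 + 0.3·72 = 24.6; r = 28.6 − 24.6 = 4
m=111: ŷ = 3 + 0.3·111 = 36.3; r = 34.1 − 36.3 = -2.2
m=130: ŷ = 3 + 0.3·130 = 42; r = 43.8 − 42 = 1.8
m=134: ŷ = 3 + 0.3·134 = 43.2; r = 42.4 − 43.2 = -0.8
Largest |r| is 4 at m = 72, residual 4.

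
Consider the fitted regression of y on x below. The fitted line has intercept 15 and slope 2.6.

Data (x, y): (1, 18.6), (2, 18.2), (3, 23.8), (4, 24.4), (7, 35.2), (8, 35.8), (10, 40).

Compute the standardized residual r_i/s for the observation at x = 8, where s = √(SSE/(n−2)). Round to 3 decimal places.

0.000

x=1: ŷ = 15 + 2.6·1 = 17.6; r = 18.6 − 17.6 = 1
x=2: ŷ = 15 + 2.6·2 = 20.2; r = 18.2 − 20.2 = -2
x=3: ŷ = 15 + 2.6·3 = 22.8; r = 23.8 − 22.8 = 1
x=4: ŷ = 15 + 2.6·4 = 25.4; r = 24.4 − 25.4 = -1
x=7: ŷ = 15 + 2.6·7 = 33.2; r = 35.2 − 33.2 = 2
x=8: ŷ = 15 + 2.6·8 = 35.8; r = 35.8 − 35.8 = 0
x=10: ŷ = 15 + 2.6·10 = 41; r = 40 − 41 = -1
SSE = 1 + 4 + 1 + 1 + 4 + 0 + 1 = 12
s = √(12/5) = 1.54919
r/s = 0 / 1.54919 = 0.000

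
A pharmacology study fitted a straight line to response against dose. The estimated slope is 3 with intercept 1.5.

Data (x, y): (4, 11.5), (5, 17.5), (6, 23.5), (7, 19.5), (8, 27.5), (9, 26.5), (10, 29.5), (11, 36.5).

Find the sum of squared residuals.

SSE = 46

x=4: ŷ = 1.5 + 3·4 = 13.5; r = 11.5 − 13.5 = -2
x=5: ŷ = 1.5 + 3·5 = 16.5; r = 17.5 − 16.5 = 1
x=6: ŷ = 1.5 + 3·6 = 19.5; r = 23.5 − 19.5 = 4
x=7: ŷ = 1.5 + 3·7 = 22.5; r = 19.5 − 22.5 = -3
x=8: ŷ = 1.5 + 3·8 = 25.5; r = 27.5 − 25.5 = 2
x=9: ŷ = 1.5 + 3·9 = 28.5; r = 26.5 − 28.5 = -2
x=10: ŷ = 1.5 + 3·10 = 31.5; r = 29.5 − 31.5 = -2
x=11: ŷ = 1.5 + 3·11 = 34.5; r = 36.5 − 34.5 = 2
SSE = 4 + 1 + 16 + 9 + 4 + 4 + 4 + 4 = 46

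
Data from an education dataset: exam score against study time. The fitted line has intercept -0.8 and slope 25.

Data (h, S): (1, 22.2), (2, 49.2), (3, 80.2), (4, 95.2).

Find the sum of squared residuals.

h=1: ŷ = -0.8 + 25·1 = 24.2; r = 22.2 − 24.2 = -2
h=2: ŷ = -0.8 + 25·2 = 49.2; r = 49.2 − 49.2 = 0
h=3: ŷ = -0.8 + 25·3 = 74.2; r = 80.2 − 74.2 = 6
h=4: ŷ = -0.8 + 25·4 = 99.2; r = 95.2 − 99.2 = -4
SSE = 4 + 0 + 36 + 16 = 56

SSE = 56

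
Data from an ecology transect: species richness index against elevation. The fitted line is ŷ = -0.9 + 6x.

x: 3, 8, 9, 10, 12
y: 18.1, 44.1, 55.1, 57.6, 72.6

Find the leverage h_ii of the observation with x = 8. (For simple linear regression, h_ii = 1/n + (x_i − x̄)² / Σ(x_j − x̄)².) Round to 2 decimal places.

x̄ = (3 + 8 + 9 + 10 + 12)/5 = 8.4
Σ(x − x̄)² = 29.16 + 0.16 + 0.36 + 2.56 + 12.96 = 45.2
h = 1/5 + (-0.4)²/45.2 = 0.2 + 0.00353982 = 0.20

h = 0.20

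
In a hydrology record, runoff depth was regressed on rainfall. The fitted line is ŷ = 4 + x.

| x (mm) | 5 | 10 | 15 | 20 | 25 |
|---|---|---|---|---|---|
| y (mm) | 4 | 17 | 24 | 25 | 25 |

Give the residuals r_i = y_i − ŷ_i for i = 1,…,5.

x=5: ŷ = 4 + 5 = 9; r = 4 − 9 = -5
x=10: ŷ = 4 + 10 = 14; r = 17 − 14 = 3
x=15: ŷ = 4 + 15 = 19; r = 24 − 19 = 5
x=20: ŷ = 4 + 20 = 24; r = 25 − 24 = 1
x=25: ŷ = 4 + 25 = 29; r = 25 − 29 = -4

-5, 3, 5, 1, -4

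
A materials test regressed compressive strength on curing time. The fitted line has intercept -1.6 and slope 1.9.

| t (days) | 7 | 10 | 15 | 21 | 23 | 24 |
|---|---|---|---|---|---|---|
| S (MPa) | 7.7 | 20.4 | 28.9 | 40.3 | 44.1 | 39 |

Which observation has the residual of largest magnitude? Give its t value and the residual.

t = 24, r = -5

t=7: Ŝ = -1.6 + 1.9·7 = 11.7; r = 7.7 − 11.7 = -4
t=10: Ŝ = -1.6 + 1.9·10 = 17.4; r = 20.4 − 17.4 = 3
t=15: Ŝ = -1.6 + 1.9·15 = 26.9; r = 28.9 − 26.9 = 2
t=21: Ŝ = -1.6 + 1.9·21 = 38.3; r = 40.3 − 38.3 = 2
t=23: Ŝ = -1.6 + 1.9·23 = 42.1; r = 44.1 − 42.1 = 2
t=24: Ŝ = -1.6 + 1.9·24 = 44; r = 39 − 44 = -5
Largest |r| is 5 at t = 24, residual -5.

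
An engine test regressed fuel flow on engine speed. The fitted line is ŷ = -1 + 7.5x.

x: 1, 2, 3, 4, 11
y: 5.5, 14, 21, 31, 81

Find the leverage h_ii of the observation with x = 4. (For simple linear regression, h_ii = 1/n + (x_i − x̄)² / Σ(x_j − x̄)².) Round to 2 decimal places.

x̄ = (1 + 2 + 3 + 4 + 11)/5 = 4.2
Σ(x − x̄)² = 10.24 + 4.84 + 1.44 + 0.04 + 46.24 = 62.8
h = 1/5 + (-0.2)²/62.8 = 0.2 + 0.000636943 = 0.20

h = 0.20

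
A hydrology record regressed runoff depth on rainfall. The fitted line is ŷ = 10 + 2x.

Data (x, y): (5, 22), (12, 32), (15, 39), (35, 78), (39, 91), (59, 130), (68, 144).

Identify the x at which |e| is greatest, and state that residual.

x = 39, e = 3

x=5: ŷ = 10 + 2·5 = 20; e = 22 − 20 = 2
x=12: ŷ = 10 + 2·12 = 34; e = 32 − 34 = -2
x=15: ŷ = 10 + 2·15 = 40; e = 39 − 40 = -1
x=35: ŷ = 10 + 2·35 = 80; e = 78 − 80 = -2
x=39: ŷ = 10 + 2·39 = 88; e = 91 − 88 = 3
x=59: ŷ = 10 + 2·59 = 128; e = 130 − 128 = 2
x=68: ŷ = 10 + 2·68 = 146; e = 144 − 146 = -2
Largest |e| is 3 at x = 39, residual 3.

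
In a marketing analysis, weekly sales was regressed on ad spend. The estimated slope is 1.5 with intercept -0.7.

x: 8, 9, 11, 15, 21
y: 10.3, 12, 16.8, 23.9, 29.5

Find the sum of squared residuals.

SSE = 8.74

x=8: ŷ = -0.7 + 1.5·8 = 11.3; r = 10.3 − 11.3 = -1
x=9: ŷ = -0.7 + 1.5·9 = 12.8; r = 12 − 12.8 = -0.8
x=11: ŷ = -0.7 + 1.5·11 = 15.8; r = 16.8 − 15.8 = 1
x=15: ŷ = -0.7 + 1.5·15 = 21.8; r = 23.9 − 21.8 = 2.1
x=21: ŷ = -0.7 + 1.5·21 = 30.8; r = 29.5 − 30.8 = -1.3
SSE = 1 + 0.64 + 1 + 4.41 + 1.69 = 8.74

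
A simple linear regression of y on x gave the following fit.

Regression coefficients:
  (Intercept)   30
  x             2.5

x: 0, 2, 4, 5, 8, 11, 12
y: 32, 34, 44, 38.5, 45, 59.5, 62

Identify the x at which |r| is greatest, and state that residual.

x = 8, r = -5

x=0: ŷ = 30 + 2.5·0 = 30; r = 32 − 30 = 2
x=2: ŷ = 30 + 2.5·2 = 35; r = 34 − 35 = -1
x=4: ŷ = 30 + 2.5·4 = 40; r = 44 − 40 = 4
x=5: ŷ = 30 + 2.5·5 = 42.5; r = 38.5 − 42.5 = -4
x=8: ŷ = 30 + 2.5·8 = 50; r = 45 − 50 = -5
x=11: ŷ = 30 + 2.5·11 = 57.5; r = 59.5 − 57.5 = 2
x=12: ŷ = 30 + 2.5·12 = 60; r = 62 − 60 = 2
Largest |r| is 5 at x = 8, residual -5.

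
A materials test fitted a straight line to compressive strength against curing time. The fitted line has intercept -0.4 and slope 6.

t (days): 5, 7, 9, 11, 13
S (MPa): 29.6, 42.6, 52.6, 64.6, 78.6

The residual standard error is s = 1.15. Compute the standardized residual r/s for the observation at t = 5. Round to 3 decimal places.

Ŝ = -0.4 + 6·5 = 29.6
r = 29.6 − 29.6 = 0
r/s = 0 / 1.15 = 0.000

0.000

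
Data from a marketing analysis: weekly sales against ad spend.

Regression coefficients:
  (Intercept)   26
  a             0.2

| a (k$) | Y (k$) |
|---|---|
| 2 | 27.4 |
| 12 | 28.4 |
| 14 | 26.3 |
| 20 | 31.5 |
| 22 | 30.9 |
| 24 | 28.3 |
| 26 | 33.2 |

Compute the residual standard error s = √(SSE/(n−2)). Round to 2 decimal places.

a=2: Ŷ = 26 + 0.2·2 = 26.4; e = 27.4 − 26.4 = 1
a=12: Ŷ = 26 + 0.2·12 = 28.4; e = 28.4 − 28.4 = 0
a=14: Ŷ = 26 + 0.2·14 = 28.8; e = 26.3 − 28.8 = -2.5
a=20: Ŷ = 26 + 0.2·20 = 30; e = 31.5 − 30 = 1.5
a=22: Ŷ = 26 + 0.2·22 = 30.4; e = 30.9 − 30.4 = 0.5
a=24: Ŷ = 26 + 0.2·24 = 30.8; e = 28.3 − 30.8 = -2.5
a=26: Ŷ = 26 + 0.2·26 = 31.2; e = 33.2 − 31.2 = 2
SSE = 1 + 0 + 6.25 + 2.25 + 0.25 + 6.25 + 4 = 20
s = √(20/5) = √4 ≈ 2.00

s = 2.00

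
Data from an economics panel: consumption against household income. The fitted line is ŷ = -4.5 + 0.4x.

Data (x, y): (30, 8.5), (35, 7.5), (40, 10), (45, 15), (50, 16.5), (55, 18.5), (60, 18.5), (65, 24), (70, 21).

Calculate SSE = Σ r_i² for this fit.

SSE = 25

x=30: ŷ = -4.5 + 0.4·30 = 7.5; r = 8.5 − 7.5 = 1
x=35: ŷ = -4.5 + 0.4·35 = 9.5; r = 7.5 − 9.5 = -2
x=40: ŷ = -4.5 + 0.4·40 = 11.5; r = 10 − 11.5 = -1.5
x=45: ŷ = -4.5 + 0.4·45 = 13.5; r = 15 − 13.5 = 1.5
x=50: ŷ = -4.5 + 0.4·50 = 15.5; r = 16.5 − 15.5 = 1
x=55: ŷ = -4.5 + 0.4·55 = 17.5; r = 18.5 − 17.5 = 1
x=60: ŷ = -4.5 + 0.4·60 = 19.5; r = 18.5 − 19.5 = -1
x=65: ŷ = -4.5 + 0.4·65 = 21.5; r = 24 − 21.5 = 2.5
x=70: ŷ = -4.5 + 0.4·70 = 23.5; r = 21 − 23.5 = -2.5
SSE = 1 + 4 + 2.25 + 2.25 + 1 + 1 + 1 + 6.25 + 6.25 = 25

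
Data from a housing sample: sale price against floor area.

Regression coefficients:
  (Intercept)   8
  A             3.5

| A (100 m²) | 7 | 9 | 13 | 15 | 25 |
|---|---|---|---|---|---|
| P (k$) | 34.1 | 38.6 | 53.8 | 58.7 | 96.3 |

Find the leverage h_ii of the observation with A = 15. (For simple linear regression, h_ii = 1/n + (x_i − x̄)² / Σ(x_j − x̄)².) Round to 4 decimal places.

Ā = (7 + 9 + 13 + 15 + 25)/5 = 13.8
Σ(A − Ā)² = 46.24 + 23.04 + 0.64 + 1.44 + 125.44 = 196.8
h = 1/5 + (1.2)²/196.8 = 0.2 + 0.00731707 = 0.2073

h = 0.2073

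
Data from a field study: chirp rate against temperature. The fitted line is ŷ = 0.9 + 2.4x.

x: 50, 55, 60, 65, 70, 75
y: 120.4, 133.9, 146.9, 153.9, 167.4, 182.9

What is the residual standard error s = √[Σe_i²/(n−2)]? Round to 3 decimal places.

x=50: ŷ = 0.9 + 2.4·50 = 120.9; e = 120.4 − 120.9 = -0.5
x=55: ŷ = 0.9 + 2.4·55 = 132.9; e = 133.9 − 132.9 = 1
x=60: ŷ = 0.9 + 2.4·60 = 144.9; e = 146.9 − 144.9 = 2
x=65: ŷ = 0.9 + 2.4·65 = 156.9; e = 153.9 − 156.9 = -3
x=70: ŷ = 0.9 + 2.4·70 = 168.9; e = 167.4 − 168.9 = -1.5
x=75: ŷ = 0.9 + 2.4·75 = 180.9; e = 182.9 − 180.9 = 2
SSE = 0.25 + 1 + 4 + 9 + 2.25 + 4 = 20.5
s = √(20.5/4) = √5.125 ≈ 2.264

s = 2.264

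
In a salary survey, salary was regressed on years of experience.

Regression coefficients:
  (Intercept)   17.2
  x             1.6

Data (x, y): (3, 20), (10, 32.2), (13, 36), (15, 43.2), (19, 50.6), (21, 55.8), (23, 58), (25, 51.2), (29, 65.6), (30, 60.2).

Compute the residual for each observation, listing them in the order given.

x=3: ŷ = 17.2 + 1.6·3 = 22; r = 20 − 22 = -2
x=10: ŷ = 17.2 + 1.6·10 = 33.2; r = 32.2 − 33.2 = -1
x=13: ŷ = 17.2 + 1.6·13 = 38; r = 36 − 38 = -2
x=15: ŷ = 17.2 + 1.6·15 = 41.2; r = 43.2 − 41.2 = 2
x=19: ŷ = 17.2 + 1.6·19 = 47.6; r = 50.6 − 47.6 = 3
x=21: ŷ = 17.2 + 1.6·21 = 50.8; r = 55.8 − 50.8 = 5
x=23: ŷ = 17.2 + 1.6·23 = 54; r = 58 − 54 = 4
x=25: ŷ = 17.2 + 1.6·25 = 57.2; r = 51.2 − 57.2 = -6
x=29: ŷ = 17.2 + 1.6·29 = 63.6; r = 65.6 − 63.6 = 2
x=30: ŷ = 17.2 + 1.6·30 = 65.2; r = 60.2 − 65.2 = -5

-2, -1, -2, 2, 3, 5, 4, -6, 2, -5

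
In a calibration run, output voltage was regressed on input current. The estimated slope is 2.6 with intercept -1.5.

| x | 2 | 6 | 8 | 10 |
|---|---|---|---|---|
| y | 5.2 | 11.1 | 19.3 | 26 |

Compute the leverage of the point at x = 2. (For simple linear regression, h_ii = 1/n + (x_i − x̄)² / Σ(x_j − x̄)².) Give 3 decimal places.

h = 0.829

x̄ = (2 + 6 + 8 + 10)/4 = 6.5
Σ(x − x̄)² = 20.25 + 0.25 + 2.25 + 12.25 = 35
h = 1/4 + (-4.5)²/35 = 0.25 + 0.578571 = 0.829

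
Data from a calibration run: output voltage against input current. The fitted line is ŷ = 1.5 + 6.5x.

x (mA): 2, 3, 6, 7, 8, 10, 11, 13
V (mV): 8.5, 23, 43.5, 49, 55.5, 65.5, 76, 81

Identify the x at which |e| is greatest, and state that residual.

x = 2, e = -6

x=2: ŷ = 1.5 + 6.5·2 = 14.5; e = 8.5 − 14.5 = -6
x=3: ŷ = 1.5 + 6.5·3 = 21; e = 23 − 21 = 2
x=6: ŷ = 1.5 + 6.5·6 = 40.5; e = 43.5 − 40.5 = 3
x=7: ŷ = 1.5 + 6.5·7 = 47; e = 49 − 47 = 2
x=8: ŷ = 1.5 + 6.5·8 = 53.5; e = 55.5 − 53.5 = 2
x=10: ŷ = 1.5 + 6.5·10 = 66.5; e = 65.5 − 66.5 = -1
x=11: ŷ = 1.5 + 6.5·11 = 73; e = 76 − 73 = 3
x=13: ŷ = 1.5 + 6.5·13 = 86; e = 81 − 86 = -5
Largest |e| is 6 at x = 2, residual -6.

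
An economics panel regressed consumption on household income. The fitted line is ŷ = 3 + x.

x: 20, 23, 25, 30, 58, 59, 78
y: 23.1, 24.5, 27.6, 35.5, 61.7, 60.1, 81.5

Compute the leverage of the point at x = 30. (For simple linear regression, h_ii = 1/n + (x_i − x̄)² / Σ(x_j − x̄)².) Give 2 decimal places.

h = 0.19

x̄ = (20 + 23 + 25 + 30 + 58 + 59 + 78)/7 = 41.8571
Σ(x − x̄)² = 477.735 + 355.592 + 284.163 + 140.592 + 260.592 + 293.878 + 1306.31 = 3118.86
h = 1/7 + (-11.8571)²/3118.86 = 0.142857 + 0.045078 = 0.19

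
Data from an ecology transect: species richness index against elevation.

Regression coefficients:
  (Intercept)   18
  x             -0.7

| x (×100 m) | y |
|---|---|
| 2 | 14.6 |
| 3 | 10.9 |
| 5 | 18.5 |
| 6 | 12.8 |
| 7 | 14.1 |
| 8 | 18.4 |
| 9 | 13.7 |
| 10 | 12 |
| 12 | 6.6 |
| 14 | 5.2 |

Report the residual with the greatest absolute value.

r = 6

x=2: ŷ = 18 − 0.7·2 = 16.6; r = 14.6 − 16.6 = -2
x=3: ŷ = 18 − 0.7·3 = 15.9; r = 10.9 − 15.9 = -5
x=5: ŷ = 18 − 0.7·5 = 14.5; r = 18.5 − 14.5 = 4
x=6: ŷ = 18 − 0.7·6 = 13.8; r = 12.8 − 13.8 = -1
x=7: ŷ = 18 − 0.7·7 = 13.1; r = 14.1 − 13.1 = 1
x=8: ŷ = 18 − 0.7·8 = 12.4; r = 18.4 − 12.4 = 6
x=9: ŷ = 18 − 0.7·9 = 11.7; r = 13.7 − 11.7 = 2
x=10: ŷ = 18 − 0.7·10 = 11; r = 12 − 11 = 1
x=12: ŷ = 18 − 0.7·12 = 9.6; r = 6.6 − 9.6 = -3
x=14: ŷ = 18 − 0.7·14 = 8.2; r = 5.2 − 8.2 = -3
Largest |r| is 6 at x = 8, residual 6.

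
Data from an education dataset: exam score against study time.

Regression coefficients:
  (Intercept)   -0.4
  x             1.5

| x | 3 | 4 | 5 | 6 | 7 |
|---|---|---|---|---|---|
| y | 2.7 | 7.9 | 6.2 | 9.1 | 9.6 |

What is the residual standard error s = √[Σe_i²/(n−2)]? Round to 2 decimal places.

s = 1.69

x=3: ŷ = -0.4 + 1.5·3 = 4.1; e = 2.7 − 4.1 = -1.4
x=4: ŷ = -0.4 + 1.5·4 = 5.6; e = 7.9 − 5.6 = 2.3
x=5: ŷ = -0.4 + 1.5·5 = 7.1; e = 6.2 − 7.1 = -0.9
x=6: ŷ = -0.4 + 1.5·6 = 8.6; e = 9.1 − 8.6 = 0.5
x=7: ŷ = -0.4 + 1.5·7 = 10.1; e = 9.6 − 10.1 = -0.5
SSE = 1.96 + 5.29 + 0.81 + 0.25 + 0.25 = 8.56
s = √(8.56/3) = √2.85333 ≈ 1.69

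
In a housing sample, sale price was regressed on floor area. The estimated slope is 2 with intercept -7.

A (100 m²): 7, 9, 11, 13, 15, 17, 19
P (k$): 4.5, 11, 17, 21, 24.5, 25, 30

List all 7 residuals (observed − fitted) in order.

-2.5, 0, 2, 2, 1.5, -2, -1

A=7: P̂ = -7 + 2·7 = 7; e = 4.5 − 7 = -2.5
A=9: P̂ = -7 + 2·9 = 11; e = 11 − 11 = 0
A=11: P̂ = -7 + 2·11 = 15; e = 17 − 15 = 2
A=13: P̂ = -7 + 2·13 = 19; e = 21 − 19 = 2
A=15: P̂ = -7 + 2·15 = 23; e = 24.5 − 23 = 1.5
A=17: P̂ = -7 + 2·17 = 27; e = 25 − 27 = -2
A=19: P̂ = -7 + 2·19 = 31; e = 30 − 31 = -1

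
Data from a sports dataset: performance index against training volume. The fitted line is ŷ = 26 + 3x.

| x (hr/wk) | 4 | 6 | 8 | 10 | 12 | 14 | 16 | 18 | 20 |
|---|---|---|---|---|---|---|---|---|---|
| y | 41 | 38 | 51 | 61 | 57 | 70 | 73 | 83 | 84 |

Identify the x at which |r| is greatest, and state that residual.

x = 6, r = -6

x=4: ŷ = 26 + 3·4 = 38; r = 41 − 38 = 3
x=6: ŷ = 26 + 3·6 = 44; r = 38 − 44 = -6
x=8: ŷ = 26 + 3·8 = 50; r = 51 − 50 = 1
x=10: ŷ = 26 + 3·10 = 56; r = 61 − 56 = 5
x=12: ŷ = 26 + 3·12 = 62; r = 57 − 62 = -5
x=14: ŷ = 26 + 3·14 = 68; r = 70 − 68 = 2
x=16: ŷ = 26 + 3·16 = 74; r = 73 − 74 = -1
x=18: ŷ = 26 + 3·18 = 80; r = 83 − 80 = 3
x=20: ŷ = 26 + 3·20 = 86; r = 84 − 86 = -2
Largest |r| is 6 at x = 6, residual -6.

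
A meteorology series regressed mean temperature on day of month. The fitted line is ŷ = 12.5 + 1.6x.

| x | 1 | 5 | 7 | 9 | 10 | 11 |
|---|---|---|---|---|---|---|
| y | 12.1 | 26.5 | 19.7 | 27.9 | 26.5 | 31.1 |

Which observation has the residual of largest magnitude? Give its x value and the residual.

x = 5, r = 6

x=1: ŷ = 12.5 + 1.6·1 = 14.1; r = 12.1 − 14.1 = -2
x=5: ŷ = 12.5 + 1.6·5 = 20.5; r = 26.5 − 20.5 = 6
x=7: ŷ = 12.5 + 1.6·7 = 23.7; r = 19.7 − 23.7 = -4
x=9: ŷ = 12.5 + 1.6·9 = 26.9; r = 27.9 − 26.9 = 1
x=10: ŷ = 12.5 + 1.6·10 = 28.5; r = 26.5 − 28.5 = -2
x=11: ŷ = 12.5 + 1.6·11 = 30.1; r = 31.1 − 30.1 = 1
Largest |r| is 6 at x = 5, residual 6.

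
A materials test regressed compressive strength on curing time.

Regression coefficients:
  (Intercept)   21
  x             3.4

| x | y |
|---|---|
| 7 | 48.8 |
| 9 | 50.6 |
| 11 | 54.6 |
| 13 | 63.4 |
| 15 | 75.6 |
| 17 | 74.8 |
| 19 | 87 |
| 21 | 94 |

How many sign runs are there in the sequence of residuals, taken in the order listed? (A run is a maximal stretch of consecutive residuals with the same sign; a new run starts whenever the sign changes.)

x=7: ŷ = 21 + 3.4·7 = 44.8; r = 48.8 − 44.8 = 4
x=9: ŷ = 21 + 3.4·9 = 51.6; r = 50.6 − 51.6 = -1
x=11: ŷ = 21 + 3.4·11 = 58.4; r = 54.6 − 58.4 = -3.8
x=13: ŷ = 21 + 3.4·13 = 65.2; r = 63.4 − 65.2 = -1.8
x=15: ŷ = 21 + 3.4·15 = 72; r = 75.6 − 72 = 3.6
x=17: ŷ = 21 + 3.4·17 = 78.8; r = 74.8 − 78.8 = -4
x=19: ŷ = 21 + 3.4·19 = 85.6; r = 87 − 85.6 = 1.4
x=21: ŷ = 21 + 3.4·21 = 92.4; r = 94 − 92.4 = 1.6
Signs: + − − − + − + +
Runs: +×1, −×3, +×1, −×1, +×2 → 5

5 runs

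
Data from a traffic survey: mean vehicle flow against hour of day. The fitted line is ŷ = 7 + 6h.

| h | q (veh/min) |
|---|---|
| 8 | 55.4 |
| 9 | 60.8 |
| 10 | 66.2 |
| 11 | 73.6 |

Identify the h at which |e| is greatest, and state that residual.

h=8: ŷ = 7 + 6·8 = 55; e = 55.4 − 55 = 0.4
h=9: ŷ = 7 + 6·9 = 61; e = 60.8 − 61 = -0.2
h=10: ŷ = 7 + 6·10 = 67; e = 66.2 − 67 = -0.8
h=11: ŷ = 7 + 6·11 = 73; e = 73.6 − 73 = 0.6
Largest |e| is 0.8 at h = 10, residual -0.8.

h = 10, e = -0.8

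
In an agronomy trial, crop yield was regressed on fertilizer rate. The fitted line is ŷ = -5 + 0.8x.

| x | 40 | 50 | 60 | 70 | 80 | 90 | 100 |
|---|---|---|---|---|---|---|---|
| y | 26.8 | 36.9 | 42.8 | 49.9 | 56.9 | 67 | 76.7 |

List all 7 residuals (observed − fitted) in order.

x=40: ŷ = -5 + 0.8·40 = 27; e = 26.8 − 27 = -0.2
x=50: ŷ = -5 + 0.8·50 = 35; e = 36.9 − 35 = 1.9
x=60: ŷ = -5 + 0.8·60 = 43; e = 42.8 − 43 = -0.2
x=70: ŷ = -5 + 0.8·70 = 51; e = 49.9 − 51 = -1.1
x=80: ŷ = -5 + 0.8·80 = 59; e = 56.9 − 59 = -2.1
x=90: ŷ = -5 + 0.8·90 = 67; e = 67 − 67 = 0
x=100: ŷ = -5 + 0.8·100 = 75; e = 76.7 − 75 = 1.7

-0.2, 1.9, -0.2, -1.1, -2.1, 0, 1.7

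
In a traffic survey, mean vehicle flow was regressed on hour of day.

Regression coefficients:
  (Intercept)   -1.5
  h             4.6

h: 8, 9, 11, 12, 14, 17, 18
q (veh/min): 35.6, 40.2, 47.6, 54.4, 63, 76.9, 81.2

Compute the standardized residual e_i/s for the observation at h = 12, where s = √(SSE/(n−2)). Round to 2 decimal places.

h=8: q̂ = -1.5 + 4.6·8 = 35.3; e = 35.6 − 35.3 = 0.3
h=9: q̂ = -1.5 + 4.6·9 = 39.9; e = 40.2 − 39.9 = 0.3
h=11: q̂ = -1.5 + 4.6·11 = 49.1; e = 47.6 − 49.1 = -1.5
h=12: q̂ = -1.5 + 4.6·12 = 53.7; e = 54.4 − 53.7 = 0.7
h=14: q̂ = -1.5 + 4.6·14 = 62.9; e = 63 − 62.9 = 0.1
h=17: q̂ = -1.5 + 4.6·17 = 76.7; e = 76.9 − 76.7 = 0.2
h=18: q̂ = -1.5 + 4.6·18 = 81.3; e = 81.2 − 81.3 = -0.1
SSE = 0.09 + 0.09 + 2.25 + 0.49 + 0.01 + 0.04 + 0.01 = 2.98
s = √(2.98/5) = 0.77201
e/s = 0.7 / 0.77201 = 0.91

0.91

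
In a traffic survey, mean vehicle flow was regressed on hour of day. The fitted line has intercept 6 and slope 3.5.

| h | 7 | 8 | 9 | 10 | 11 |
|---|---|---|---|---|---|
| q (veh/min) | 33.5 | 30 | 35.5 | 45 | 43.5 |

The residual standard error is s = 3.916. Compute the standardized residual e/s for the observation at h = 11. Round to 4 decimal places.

-0.2554

ŷ = 6 + 3.5·11 = 44.5
e = 43.5 − 44.5 = -1
e/s = -1 / 3.916 = -0.2554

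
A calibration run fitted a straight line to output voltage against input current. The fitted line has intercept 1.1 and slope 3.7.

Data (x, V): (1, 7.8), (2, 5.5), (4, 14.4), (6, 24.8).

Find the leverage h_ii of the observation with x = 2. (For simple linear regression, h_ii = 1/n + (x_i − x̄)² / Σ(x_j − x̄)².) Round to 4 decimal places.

x̄ = (1 + 2 + 4 + 6)/4 = 3.25
Σ(x − x̄)² = 5.0625 + 1.5625 + 0.5625 + 7.5625 = 14.75
h = 1/4 + (-1.25)²/14.75 = 0.25 + 0.105932 = 0.3559

h = 0.3559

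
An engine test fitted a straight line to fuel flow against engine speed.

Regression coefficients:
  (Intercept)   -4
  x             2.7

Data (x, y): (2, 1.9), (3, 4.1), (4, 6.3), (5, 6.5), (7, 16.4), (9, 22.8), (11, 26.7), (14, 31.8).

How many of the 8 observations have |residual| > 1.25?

x=2: ŷ = -4 + 2.7·2 = 1.4; r = 1.9 − 1.4 = 0.5
x=3: ŷ = -4 + 2.7·3 = 4.1; r = 4.1 − 4.1 = 0
x=4: ŷ = -4 + 2.7·4 = 6.8; r = 6.3 − 6.8 = -0.5
x=5: ŷ = -4 + 2.7·5 = 9.5; r = 6.5 − 9.5 = -3
x=7: ŷ = -4 + 2.7·7 = 14.9; r = 16.4 − 14.9 = 1.5
x=9: ŷ = -4 + 2.7·9 = 20.3; r = 22.8 − 20.3 = 2.5
x=11: ŷ = -4 + 2.7·11 = 25.7; r = 26.7 − 25.7 = 1
x=14: ŷ = -4 + 2.7·14 = 33.8; r = 31.8 − 33.8 = -2
|r| > 1.25: x=5 (|r|=3), x=7 (|r|=1.5), x=9 (|r|=2.5), x=14 (|r|=2) → 4

4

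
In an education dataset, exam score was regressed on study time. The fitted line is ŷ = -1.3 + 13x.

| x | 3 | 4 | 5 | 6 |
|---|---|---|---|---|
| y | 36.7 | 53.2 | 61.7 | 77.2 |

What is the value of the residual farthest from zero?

e = 2.5

x=3: ŷ = -1.3 + 13·3 = 37.7; e = 36.7 − 37.7 = -1
x=4: ŷ = -1.3 + 13·4 = 50.7; e = 53.2 − 50.7 = 2.5
x=5: ŷ = -1.3 + 13·5 = 63.7; e = 61.7 − 63.7 = -2
x=6: ŷ = -1.3 + 13·6 = 76.7; e = 77.2 − 76.7 = 0.5
Largest |e| is 2.5 at x = 4, residual 2.5.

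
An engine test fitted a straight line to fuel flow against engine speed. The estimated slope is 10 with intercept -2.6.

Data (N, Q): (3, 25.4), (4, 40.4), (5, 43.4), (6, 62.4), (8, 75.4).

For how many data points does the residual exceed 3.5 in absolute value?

2

N=3: Q̂ = -2.6 + 10·3 = 27.4; r = 25.4 − 27.4 = -2
N=4: Q̂ = -2.6 + 10·4 = 37.4; r = 40.4 − 37.4 = 3
N=5: Q̂ = -2.6 + 10·5 = 47.4; r = 43.4 − 47.4 = -4
N=6: Q̂ = -2.6 + 10·6 = 57.4; r = 62.4 − 57.4 = 5
N=8: Q̂ = -2.6 + 10·8 = 77.4; r = 75.4 − 77.4 = -2
|r| > 3.5: N=5 (|r|=4), N=6 (|r|=5) → 2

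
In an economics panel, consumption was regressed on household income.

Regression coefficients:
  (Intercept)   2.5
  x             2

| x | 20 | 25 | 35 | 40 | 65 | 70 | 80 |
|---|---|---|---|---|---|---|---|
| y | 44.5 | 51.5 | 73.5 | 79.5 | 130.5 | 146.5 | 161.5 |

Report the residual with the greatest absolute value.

e = 4

x=20: ŷ = 2.5 + 2·20 = 42.5; e = 44.5 − 42.5 = 2
x=25: ŷ = 2.5 + 2·25 = 52.5; e = 51.5 − 52.5 = -1
x=35: ŷ = 2.5 + 2·35 = 72.5; e = 73.5 − 72.5 = 1
x=40: ŷ = 2.5 + 2·40 = 82.5; e = 79.5 − 82.5 = -3
x=65: ŷ = 2.5 + 2·65 = 132.5; e = 130.5 − 132.5 = -2
x=70: ŷ = 2.5 + 2·70 = 142.5; e = 146.5 − 142.5 = 4
x=80: ŷ = 2.5 + 2·80 = 162.5; e = 161.5 − 162.5 = -1
Largest |e| is 4 at x = 70, residual 4.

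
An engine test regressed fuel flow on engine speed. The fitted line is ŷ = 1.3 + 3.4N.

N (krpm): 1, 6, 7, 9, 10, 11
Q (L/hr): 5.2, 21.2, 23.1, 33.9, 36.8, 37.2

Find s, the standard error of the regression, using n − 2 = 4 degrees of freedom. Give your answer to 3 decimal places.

s = 1.803

N=1: ŷ = 1.3 + 3.4·1 = 4.7; e = 5.2 − 4.7 = 0.5
N=6: ŷ = 1.3 + 3.4·6 = 21.7; e = 21.2 − 21.7 = -0.5
N=7: ŷ = 1.3 + 3.4·7 = 25.1; e = 23.1 − 25.1 = -2
N=9: ŷ = 1.3 + 3.4·9 = 31.9; e = 33.9 − 31.9 = 2
N=10: ŷ = 1.3 + 3.4·10 = 35.3; e = 36.8 − 35.3 = 1.5
N=11: ŷ = 1.3 + 3.4·11 = 38.7; e = 37.2 − 38.7 = -1.5
SSE = 0.25 + 0.25 + 4 + 4 + 2.25 + 2.25 = 13
s = √(13/4) = √3.25 ≈ 1.803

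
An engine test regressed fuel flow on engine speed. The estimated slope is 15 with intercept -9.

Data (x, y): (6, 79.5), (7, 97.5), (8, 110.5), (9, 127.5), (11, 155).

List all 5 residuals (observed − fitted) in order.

-1.5, 1.5, -0.5, 1.5, -1

x=6: ŷ = -9 + 15·6 = 81; r = 79.5 − 81 = -1.5
x=7: ŷ = -9 + 15·7 = 96; r = 97.5 − 96 = 1.5
x=8: ŷ = -9 + 15·8 = 111; r = 110.5 − 111 = -0.5
x=9: ŷ = -9 + 15·9 = 126; r = 127.5 − 126 = 1.5
x=11: ŷ = -9 + 15·11 = 156; r = 155 − 156 = -1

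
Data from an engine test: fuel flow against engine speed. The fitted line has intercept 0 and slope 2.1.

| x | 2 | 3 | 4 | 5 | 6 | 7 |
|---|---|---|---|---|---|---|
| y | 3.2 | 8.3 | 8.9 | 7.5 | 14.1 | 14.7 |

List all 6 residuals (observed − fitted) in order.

x=2: ŷ = 2.1·2 = 4.2; r = 3.2 − 4.2 = -1
x=3: ŷ = 2.1·3 = 6.3; r = 8.3 − 6.3 = 2
x=4: ŷ = 2.1·4 = 8.4; r = 8.9 − 8.4 = 0.5
x=5: ŷ = 2.1·5 = 10.5; r = 7.5 − 10.5 = -3
x=6: ŷ = 2.1·6 = 12.6; r = 14.1 − 12.6 = 1.5
x=7: ŷ = 2.1·7 = 14.7; r = 14.7 − 14.7 = 0

-1, 2, 0.5, -3, 1.5, 0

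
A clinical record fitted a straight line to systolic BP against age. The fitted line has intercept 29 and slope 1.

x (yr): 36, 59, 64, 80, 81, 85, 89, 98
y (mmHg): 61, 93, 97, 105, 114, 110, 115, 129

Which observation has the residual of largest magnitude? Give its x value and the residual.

x = 59, e = 5

x=36: ŷ = 29 + 36 = 65; e = 61 − 65 = -4
x=59: ŷ = 29 + 59 = 88; e = 93 − 88 = 5
x=64: ŷ = 29 + 64 = 93; e = 97 − 93 = 4
x=80: ŷ = 29 + 80 = 109; e = 105 − 109 = -4
x=81: ŷ = 29 + 81 = 110; e = 114 − 110 = 4
x=85: ŷ = 29 + 85 = 114; e = 110 − 114 = -4
x=89: ŷ = 29 + 89 = 118; e = 115 − 118 = -3
x=98: ŷ = 29 + 98 = 127; e = 129 − 127 = 2
Largest |e| is 5 at x = 59, residual 5.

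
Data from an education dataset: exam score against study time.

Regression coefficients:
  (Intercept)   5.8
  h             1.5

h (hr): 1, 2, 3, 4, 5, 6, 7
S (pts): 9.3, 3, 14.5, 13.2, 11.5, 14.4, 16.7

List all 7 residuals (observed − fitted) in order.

2, -5.8, 4.2, 1.4, -1.8, -0.4, 0.4

h=1: ŷ = 5.8 + 1.5·1 = 7.3; e = 9.3 − 7.3 = 2
h=2: ŷ = 5.8 + 1.5·2 = 8.8; e = 3 − 8.8 = -5.8
h=3: ŷ = 5.8 + 1.5·3 = 10.3; e = 14.5 − 10.3 = 4.2
h=4: ŷ = 5.8 + 1.5·4 = 11.8; e = 13.2 − 11.8 = 1.4
h=5: ŷ = 5.8 + 1.5·5 = 13.3; e = 11.5 − 13.3 = -1.8
h=6: ŷ = 5.8 + 1.5·6 = 14.8; e = 14.4 − 14.8 = -0.4
h=7: ŷ = 5.8 + 1.5·7 = 16.3; e = 16.7 − 16.3 = 0.4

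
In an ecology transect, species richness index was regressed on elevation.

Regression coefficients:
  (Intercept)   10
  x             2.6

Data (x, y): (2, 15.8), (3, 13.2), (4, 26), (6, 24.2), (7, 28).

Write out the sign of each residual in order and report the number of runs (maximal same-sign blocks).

4 runs

x=2: ŷ = 10 + 2.6·2 = 15.2; e = 15.8 − 15.2 = 0.6
x=3: ŷ = 10 + 2.6·3 = 17.8; e = 13.2 − 17.8 = -4.6
x=4: ŷ = 10 + 2.6·4 = 20.4; e = 26 − 20.4 = 5.6
x=6: ŷ = 10 + 2.6·6 = 25.6; e = 24.2 − 25.6 = -1.4
x=7: ŷ = 10 + 2.6·7 = 28.2; e = 28 − 28.2 = -0.2
Signs: + − + − −
Runs: +×1, −×1, +×1, −×2 → 4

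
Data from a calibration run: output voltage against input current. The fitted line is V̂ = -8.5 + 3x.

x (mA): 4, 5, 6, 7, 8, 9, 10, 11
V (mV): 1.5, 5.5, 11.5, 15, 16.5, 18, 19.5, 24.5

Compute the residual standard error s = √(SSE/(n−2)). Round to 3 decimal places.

s = 1.848

x=4: V̂ = -8.5 + 3·4 = 3.5; e = 1.5 − 3.5 = -2
x=5: V̂ = -8.5 + 3·5 = 6.5; e = 5.5 − 6.5 = -1
x=6: V̂ = -8.5 + 3·6 = 9.5; e = 11.5 − 9.5 = 2
x=7: V̂ = -8.5 + 3·7 = 12.5; e = 15 − 12.5 = 2.5
x=8: V̂ = -8.5 + 3·8 = 15.5; e = 16.5 − 15.5 = 1
x=9: V̂ = -8.5 + 3·9 = 18.5; e = 18 − 18.5 = -0.5
x=10: V̂ = -8.5 + 3·10 = 21.5; e = 19.5 − 21.5 = -2
x=11: V̂ = -8.5 + 3·11 = 24.5; e = 24.5 − 24.5 = 0
SSE = 4 + 1 + 4 + 6.25 + 1 + 0.25 + 4 + 0 = 20.5
s = √(20.5/6) = √3.41667 ≈ 1.848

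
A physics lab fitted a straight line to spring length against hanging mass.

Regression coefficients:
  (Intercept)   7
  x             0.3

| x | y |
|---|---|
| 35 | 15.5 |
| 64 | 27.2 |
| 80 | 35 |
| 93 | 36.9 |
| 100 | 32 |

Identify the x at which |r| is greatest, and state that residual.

x = 100, r = -5

x=35: ŷ = 7 + 0.3·35 = 17.5; r = 15.5 − 17.5 = -2
x=64: ŷ = 7 + 0.3·64 = 26.2; r = 27.2 − 26.2 = 1
x=80: ŷ = 7 + 0.3·80 = 31; r = 35 − 31 = 4
x=93: ŷ = 7 + 0.3·93 = 34.9; r = 36.9 − 34.9 = 2
x=100: ŷ = 7 + 0.3·100 = 37; r = 32 − 37 = -5
Largest |r| is 5 at x = 100, residual -5.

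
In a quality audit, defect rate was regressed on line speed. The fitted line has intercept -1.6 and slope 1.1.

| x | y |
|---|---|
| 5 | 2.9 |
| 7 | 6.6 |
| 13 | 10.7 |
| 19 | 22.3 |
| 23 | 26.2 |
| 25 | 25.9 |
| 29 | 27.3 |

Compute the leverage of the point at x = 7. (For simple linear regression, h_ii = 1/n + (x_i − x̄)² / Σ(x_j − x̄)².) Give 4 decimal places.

h = 0.3514

x̄ = (5 + 7 + 13 + 19 + 23 + 25 + 29)/7 = 17.2857
Σ(x − x̄)² = 150.939 + 105.796 + 18.3673 + 2.93878 + 32.6531 + 59.5102 + 137.224 = 507.429
h = 1/7 + (-10.2857)²/507.429 = 0.142857 + 0.208494 = 0.3514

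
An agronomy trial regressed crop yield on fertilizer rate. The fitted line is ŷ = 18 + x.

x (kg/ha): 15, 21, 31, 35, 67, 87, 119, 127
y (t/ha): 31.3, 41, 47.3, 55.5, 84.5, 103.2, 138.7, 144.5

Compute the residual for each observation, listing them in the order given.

x=15: ŷ = 18 + 15 = 33; r = 31.3 − 33 = -1.7
x=21: ŷ = 18 + 21 = 39; r = 41 − 39 = 2
x=31: ŷ = 18 + 31 = 49; r = 47.3 − 49 = -1.7
x=35: ŷ = 18 + 35 = 53; r = 55.5 − 53 = 2.5
x=67: ŷ = 18 + 67 = 85; r = 84.5 − 85 = -0.5
x=87: ŷ = 18 + 87 = 105; r = 103.2 − 105 = -1.8
x=119: ŷ = 18 + 119 = 137; r = 138.7 − 137 = 1.7
x=127: ŷ = 18 + 127 = 145; r = 144.5 − 145 = -0.5

-1.7, 2, -1.7, 2.5, -0.5, -1.8, 1.7, -0.5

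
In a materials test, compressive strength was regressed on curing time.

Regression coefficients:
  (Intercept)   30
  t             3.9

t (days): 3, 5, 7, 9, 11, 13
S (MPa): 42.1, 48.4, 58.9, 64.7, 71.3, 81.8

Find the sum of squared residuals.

t=3: Ŝ = 30 + 3.9·3 = 41.7; r = 42.1 − 41.7 = 0.4
t=5: Ŝ = 30 + 3.9·5 = 49.5; r = 48.4 − 49.5 = -1.1
t=7: Ŝ = 30 + 3.9·7 = 57.3; r = 58.9 − 57.3 = 1.6
t=9: Ŝ = 30 + 3.9·9 = 65.1; r = 64.7 − 65.1 = -0.4
t=11: Ŝ = 30 + 3.9·11 = 72.9; r = 71.3 − 72.9 = -1.6
t=13: Ŝ = 30 + 3.9·13 = 80.7; r = 81.8 − 80.7 = 1.1
SSE = 0.16 + 1.21 + 2.56 + 0.16 + 2.56 + 1.21 = 7.86

SSE = 7.86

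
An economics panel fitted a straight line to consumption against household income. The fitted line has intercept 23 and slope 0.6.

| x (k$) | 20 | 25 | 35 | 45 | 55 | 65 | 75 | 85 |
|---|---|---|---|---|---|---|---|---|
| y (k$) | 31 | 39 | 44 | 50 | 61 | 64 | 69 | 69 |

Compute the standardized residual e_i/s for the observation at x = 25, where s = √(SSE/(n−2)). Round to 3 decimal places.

0.289

x=20: ŷ = 23 + 0.6·20 = 35; e = 31 − 35 = -4
x=25: ŷ = 23 + 0.6·25 = 38; e = 39 − 38 = 1
x=35: ŷ = 23 + 0.6·35 = 44; e = 44 − 44 = 0
x=45: ŷ = 23 + 0.6·45 = 50; e = 50 − 50 = 0
x=55: ŷ = 23 + 0.6·55 = 56; e = 61 − 56 = 5
x=65: ŷ = 23 + 0.6·65 = 62; e = 64 − 62 = 2
x=75: ŷ = 23 + 0.6·75 = 68; e = 69 − 68 = 1
x=85: ŷ = 23 + 0.6·85 = 74; e = 69 − 74 = -5
SSE = 16 + 1 + 0 + 0 + 25 + 4 + 1 + 25 = 72
s = √(72/6) = 3.4641
e/s = 1 / 3.4641 = 0.289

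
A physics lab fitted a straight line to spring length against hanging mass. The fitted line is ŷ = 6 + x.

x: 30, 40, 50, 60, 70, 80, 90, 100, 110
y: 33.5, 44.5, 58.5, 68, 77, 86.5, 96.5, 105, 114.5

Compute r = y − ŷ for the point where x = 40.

r = -1.5

ŷ = 6 + 40 = 46
r = 44.5 − 46 = -1.5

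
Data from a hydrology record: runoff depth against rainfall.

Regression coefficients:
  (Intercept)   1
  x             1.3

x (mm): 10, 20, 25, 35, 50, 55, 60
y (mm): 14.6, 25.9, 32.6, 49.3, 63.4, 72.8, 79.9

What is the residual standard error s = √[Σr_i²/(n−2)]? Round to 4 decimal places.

s = 1.8910

x=10: ŷ = 1 + 1.3·10 = 14; r = 14.6 − 14 = 0.6
x=20: ŷ = 1 + 1.3·20 = 27; r = 25.9 − 27 = -1.1
x=25: ŷ = 1 + 1.3·25 = 33.5; r = 32.6 − 33.5 = -0.9
x=35: ŷ = 1 + 1.3·35 = 46.5; r = 49.3 − 46.5 = 2.8
x=50: ŷ = 1 + 1.3·50 = 66; r = 63.4 − 66 = -2.6
x=55: ŷ = 1 + 1.3·55 = 72.5; r = 72.8 − 72.5 = 0.3
x=60: ŷ = 1 + 1.3·60 = 79; r = 79.9 − 79 = 0.9
SSE = 0.36 + 1.21 + 0.81 + 7.84 + 6.76 + 0.09 + 0.81 = 17.88
s = √(17.88/5) = √3.576 ≈ 1.8910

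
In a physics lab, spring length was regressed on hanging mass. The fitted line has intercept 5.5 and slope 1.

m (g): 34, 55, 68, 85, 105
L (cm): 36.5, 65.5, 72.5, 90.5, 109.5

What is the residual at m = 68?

r = -1

L̂ = 5.5 + 68 = 73.5
r = 72.5 − 73.5 = -1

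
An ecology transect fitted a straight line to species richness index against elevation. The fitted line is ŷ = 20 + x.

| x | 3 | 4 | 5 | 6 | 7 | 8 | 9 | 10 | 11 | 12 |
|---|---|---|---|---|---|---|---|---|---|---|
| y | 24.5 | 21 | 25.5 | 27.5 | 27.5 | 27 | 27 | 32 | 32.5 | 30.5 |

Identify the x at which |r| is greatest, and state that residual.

x=3: ŷ = 20 + 3 = 23; r = 24.5 − 23 = 1.5
x=4: ŷ = 20 + 4 = 24; r = 21 − 24 = -3
x=5: ŷ = 20 + 5 = 25; r = 25.5 − 25 = 0.5
x=6: ŷ = 20 + 6 = 26; r = 27.5 − 26 = 1.5
x=7: ŷ = 20 + 7 = 27; r = 27.5 − 27 = 0.5
x=8: ŷ = 20 + 8 = 28; r = 27 − 28 = -1
x=9: ŷ = 20 + 9 = 29; r = 27 − 29 = -2
x=10: ŷ = 20 + 10 = 30; r = 32 − 30 = 2
x=11: ŷ = 20 + 11 = 31; r = 32.5 − 31 = 1.5
x=12: ŷ = 20 + 12 = 32; r = 30.5 − 32 = -1.5
Largest |r| is 3 at x = 4, residual -3.

x = 4, r = -3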